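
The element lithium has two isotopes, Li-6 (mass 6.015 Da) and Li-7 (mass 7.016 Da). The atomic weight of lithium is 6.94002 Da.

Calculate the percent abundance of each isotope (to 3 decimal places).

Let x be the fractional abundance of Li-6; then Li-7 has abundance 1 − x.
6.015·x + 7.016·(1 − x) = 6.94002
(6.015 − 7.016)·x = 6.94002 − 7.016
x = -0.07598 / -1.001 = 0.07590 → 7.590% Li-6, 92.410% Li-7.

Li-6: 7.590%, Li-7: 92.410%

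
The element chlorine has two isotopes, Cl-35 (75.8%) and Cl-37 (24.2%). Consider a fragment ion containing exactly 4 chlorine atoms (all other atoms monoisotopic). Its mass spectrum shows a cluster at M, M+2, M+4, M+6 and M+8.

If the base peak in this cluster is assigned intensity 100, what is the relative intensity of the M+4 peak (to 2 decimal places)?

47.89

(0.758 + 0.242)^4 gives M 0.3301, M+2 0.4216, M+4 0.2019, M+6 0.0430, M+8 0.0034; the largest is M+2.
P(M+2) = C(4,1) × 0.758^3 × 0.242^1 = 4 × 0.43551951 × 0.2420 = 0.421583 (base)
P(M+4) = C(4,2) × 0.758^2 × 0.242^2 = 6 × 0.574564 × 0.058564 = 0.201893
Relative intensity = 0.201893 / 0.421583 × 100 = 47.89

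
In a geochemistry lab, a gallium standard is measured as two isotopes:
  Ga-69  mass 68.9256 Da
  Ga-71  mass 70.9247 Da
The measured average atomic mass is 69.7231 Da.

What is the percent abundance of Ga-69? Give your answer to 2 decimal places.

Let x be the fractional abundance of Ga-69; then Ga-71 has abundance 1 − x.
68.9256·x + 70.9247·(1 − x) = 69.7231
(68.9256 − 70.9247)·x = 69.7231 − 70.9247
x = -1.2016 / -1.9991 = 0.60107 → 60.11% Ga-69, 39.89% Ga-71.

60.11%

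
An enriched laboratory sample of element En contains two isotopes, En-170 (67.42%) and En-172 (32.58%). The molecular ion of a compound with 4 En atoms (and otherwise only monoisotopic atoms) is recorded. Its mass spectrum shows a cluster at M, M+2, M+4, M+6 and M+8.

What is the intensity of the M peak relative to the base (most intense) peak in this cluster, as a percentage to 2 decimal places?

51.73%

(0.6742 + 0.3258)^4 gives M 0.2066, M+2 0.3994, M+4 0.2895, M+6 0.0933, M+8 0.0113; the largest is M+2.
P(M+2) = C(4,1) × 0.6742^3 × 0.3258^1 = 4 × 0.30645467 × 0.3258 = 0.399372 (base)
P(M) = C(4,0) × 0.6742^4 × 0.3258^0 = 1 × 0.20661174 × 1.0000 = 0.206612
Relative intensity = 0.206612 / 0.399372 × 100 = 51.73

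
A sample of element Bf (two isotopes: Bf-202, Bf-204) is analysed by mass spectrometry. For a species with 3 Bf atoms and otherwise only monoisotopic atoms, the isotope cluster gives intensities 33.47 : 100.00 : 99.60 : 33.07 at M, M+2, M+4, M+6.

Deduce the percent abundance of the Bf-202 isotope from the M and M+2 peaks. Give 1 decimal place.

If p is the fraction of Bf that is Bf-202, then I(M+2)/I(M) = [C(3,1)·p^2·(1−p)] / p^3 = 3·(1−p)/p = 100.00/33.47 = 2.9878
(1−p)/p = 2.9878/3 = 0.9959  ⇒  p = 1/(1 + 0.9959) = 0.5010
Bf-202: 50.1%, Bf-204: 49.9%.

50.1%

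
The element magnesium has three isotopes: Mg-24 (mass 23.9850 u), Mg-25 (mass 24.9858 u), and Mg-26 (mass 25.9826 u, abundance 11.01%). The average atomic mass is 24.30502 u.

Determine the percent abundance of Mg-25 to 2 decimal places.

Let x and y be the fractions of Mg-24 and Mg-25. Then x + y = 1 − 0.1101 = 0.8899 and 23.9850x + 24.9858y = 24.30502 − 0.1101×25.9826 = 21.44433574.
Substituting: 23.9850x + 24.9858(0.8899 − x) = 21.44433574
(23.9850 − 24.9858)x = -0.79052768  ⇒  x = 0.78990, y = 0.10000
Mg-24: 78.99%, Mg-25: 10.00%.

10.00%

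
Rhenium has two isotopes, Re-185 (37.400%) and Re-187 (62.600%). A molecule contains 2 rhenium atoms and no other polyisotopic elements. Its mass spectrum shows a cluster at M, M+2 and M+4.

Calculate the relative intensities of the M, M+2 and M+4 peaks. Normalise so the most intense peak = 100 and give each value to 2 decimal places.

29.87 : 100.00 : 83.69

Expanding (0.37400 + 0.62600)^2:
P(M) = 0.37400^2 = 0.139876
P(M+2) = 2 × 0.37400^1 × 0.62600^1 = 0.468248
P(M+4) = 0.62600^2 = 0.391876
The M+2 peak is largest (0.468248); scaling to 100 gives 29.87 : 100.00 : 83.69.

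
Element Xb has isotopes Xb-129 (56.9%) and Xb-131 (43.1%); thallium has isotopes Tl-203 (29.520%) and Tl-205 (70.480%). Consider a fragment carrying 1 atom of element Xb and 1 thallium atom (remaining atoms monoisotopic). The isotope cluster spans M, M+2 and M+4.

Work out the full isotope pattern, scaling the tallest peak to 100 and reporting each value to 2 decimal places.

31.80 : 100.00 : 57.50

Element Xb pattern (n=1): 0.5690 : 0.4310
Thallium pattern (n=1): 0.2952 : 0.7048
Convolve the two distributions (both contribute in 2-u steps):
  M: 0.5690×0.2952 = 0.167969
  M+2: 0.5690×0.7048 + 0.4310×0.2952 = 0.528262
  M+4: 0.4310×0.7048 = 0.303769
Scale to base peak (0.528262) = 100: 31.80 : 100.00 : 57.50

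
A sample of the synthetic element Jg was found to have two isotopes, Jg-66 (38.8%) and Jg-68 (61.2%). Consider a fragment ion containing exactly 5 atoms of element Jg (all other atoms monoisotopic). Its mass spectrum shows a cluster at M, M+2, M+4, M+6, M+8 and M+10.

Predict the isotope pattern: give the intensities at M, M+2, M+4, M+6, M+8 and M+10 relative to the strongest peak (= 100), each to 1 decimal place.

Expanding (0.388 + 0.612)^5:
P(M) = 0.388^5 = 0.008793
P(M+2) = 5 × 0.388^4 × 0.612^1 = 0.069350
P(M+4) = 10 × 0.388^3 × 0.612^2 = 0.218775
P(M+6) = 10 × 0.388^2 × 0.612^3 = 0.345078
P(M+8) = 5 × 0.388^1 × 0.612^4 = 0.272149
P(M+10) = 0.612^5 = 0.085853
The M+6 peak is largest (0.345078); scaling to 100 gives 2.5 : 20.1 : 63.4 : 100.0 : 78.9 : 24.9.

2.5 : 20.1 : 63.4 : 100.0 : 78.9 : 24.9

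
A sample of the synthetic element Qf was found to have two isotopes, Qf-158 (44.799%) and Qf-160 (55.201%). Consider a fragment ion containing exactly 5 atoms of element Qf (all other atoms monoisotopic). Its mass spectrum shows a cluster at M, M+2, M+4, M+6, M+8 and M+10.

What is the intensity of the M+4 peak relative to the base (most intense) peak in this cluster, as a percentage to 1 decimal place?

81.2%

(0.44799 + 0.55201)^5 gives M 0.0180, M+2 0.1112, M+4 0.2740, M+6 0.3376, M+8 0.2080, M+10 0.0513; the largest is M+6.
P(M+6) = C(5,3) × 0.44799^2 × 0.55201^3 = 10 × 0.20069504 × 0.16820575 = 0.337581 (base)
P(M+4) = C(5,2) × 0.44799^3 × 0.55201^2 = 10 × 0.08990937 × 0.30471504 = 0.273967
Relative intensity = 0.273967 / 0.337581 × 100 = 81.2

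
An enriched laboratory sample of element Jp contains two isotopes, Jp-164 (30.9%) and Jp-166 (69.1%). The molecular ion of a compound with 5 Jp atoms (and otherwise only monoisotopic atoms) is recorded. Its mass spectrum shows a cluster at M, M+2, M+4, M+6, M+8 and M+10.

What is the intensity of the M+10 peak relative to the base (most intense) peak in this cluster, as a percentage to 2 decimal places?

44.72%

(0.309 + 0.691)^5 gives M 0.0028, M+2 0.0315, M+4 0.1409, M+6 0.3150, M+8 0.3522, M+10 0.1575; the largest is M+8.
P(M+8) = C(5,4) × 0.309^1 × 0.691^4 = 5 × 0.3090 × 0.22798811 = 0.352242 (base)
P(M+10) = C(5,5) × 0.309^0 × 0.691^5 = 1 × 1.0000 × 0.15753978 = 0.157540
Relative intensity = 0.157540 / 0.352242 × 100 = 44.72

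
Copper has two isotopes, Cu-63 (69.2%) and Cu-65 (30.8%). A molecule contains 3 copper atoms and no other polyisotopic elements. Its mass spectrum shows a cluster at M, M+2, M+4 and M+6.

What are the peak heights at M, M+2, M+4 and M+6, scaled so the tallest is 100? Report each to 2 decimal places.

74.89 : 100.00 : 44.51 : 6.60

The 3 Cu atoms are independent, so intensities follow the terms of (0.692 + 0.308)^3.
P(M) = 0.692^3 = 0.331374
P(M+2) = 3 × 0.692^2 × 0.308^1 = 0.442470
P(M+4) = 3 × 0.692^1 × 0.308^2 = 0.196938
P(M+6) = 0.308^3 = 0.029218
The M+2 peak is largest (0.442470); scaling to 100 gives 74.89 : 100.00 : 44.51 : 6.60.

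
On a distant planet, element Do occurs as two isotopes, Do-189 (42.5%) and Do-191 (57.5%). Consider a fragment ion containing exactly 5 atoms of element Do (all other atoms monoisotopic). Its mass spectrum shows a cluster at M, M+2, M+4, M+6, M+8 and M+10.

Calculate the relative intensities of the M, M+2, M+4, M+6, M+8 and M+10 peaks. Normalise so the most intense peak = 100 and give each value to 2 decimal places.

4.04 : 27.32 : 73.91 : 100.00 : 67.65 : 18.30

Expanding (0.425 + 0.575)^5:
P(M) = 0.425^5 = 0.013866
P(M+2) = 5 × 0.425^4 × 0.575^1 = 0.093798
P(M+4) = 10 × 0.425^3 × 0.575^2 = 0.253806
P(M+6) = 10 × 0.425^2 × 0.575^3 = 0.343385
P(M+8) = 5 × 0.425^1 × 0.575^4 = 0.232290
P(M+10) = 0.575^5 = 0.062855
The M+6 peak is largest (0.343385); scaling to 100 gives 4.04 : 27.32 : 73.91 : 100.00 : 67.65 : 18.30.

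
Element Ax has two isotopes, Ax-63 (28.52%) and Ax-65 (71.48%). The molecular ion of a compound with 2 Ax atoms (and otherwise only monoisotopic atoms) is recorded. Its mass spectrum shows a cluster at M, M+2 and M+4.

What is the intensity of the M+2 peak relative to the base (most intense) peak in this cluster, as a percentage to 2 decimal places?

79.80%

Binomial terms of (0.2852 + 0.7148)^2: M 0.0813, M+2 0.4077, M+4 0.5109 → M+4 is the base peak.
P(M+4) = C(2,2) × 0.2852^0 × 0.7148^2 = 1 × 1.0000 × 0.51093904 = 0.510939 (base)
P(M+2) = C(2,1) × 0.2852^1 × 0.7148^1 = 2 × 0.2852 × 0.7148 = 0.407722
Relative intensity = 0.407722 / 0.510939 × 100 = 79.80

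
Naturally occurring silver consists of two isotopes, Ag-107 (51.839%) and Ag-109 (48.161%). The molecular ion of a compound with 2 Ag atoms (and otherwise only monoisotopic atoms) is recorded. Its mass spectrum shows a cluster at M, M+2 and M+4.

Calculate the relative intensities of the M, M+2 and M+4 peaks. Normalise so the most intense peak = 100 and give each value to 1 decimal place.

The 2 Ag atoms are independent, so intensities follow the terms of (0.51839 + 0.48161)^2.
P(M) = 0.51839^2 = 0.268728
P(M+2) = 2 × 0.51839^1 × 0.48161^1 = 0.499324
P(M+4) = 0.48161^2 = 0.231948
The M+2 peak is largest (0.499324); scaling to 100 gives 53.8 : 100.0 : 46.5.

53.8 : 100.0 : 46.5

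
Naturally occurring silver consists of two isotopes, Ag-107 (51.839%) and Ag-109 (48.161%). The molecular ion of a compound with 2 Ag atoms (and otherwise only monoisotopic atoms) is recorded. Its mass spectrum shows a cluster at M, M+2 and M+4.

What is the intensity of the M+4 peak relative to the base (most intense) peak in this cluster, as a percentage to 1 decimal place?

46.5%

Term probabilities: M 0.2687, M+2 0.4993, M+4 0.2319. Base peak = M+2.
P(M+2) = C(2,1) × 0.51839^1 × 0.48161^1 = 2 × 0.51839 × 0.48161 = 0.499324 (base)
P(M+4) = C(2,2) × 0.51839^0 × 0.48161^2 = 1 × 1.0000 × 0.23194819 = 0.231948
Relative intensity = 0.231948 / 0.499324 × 100 = 46.5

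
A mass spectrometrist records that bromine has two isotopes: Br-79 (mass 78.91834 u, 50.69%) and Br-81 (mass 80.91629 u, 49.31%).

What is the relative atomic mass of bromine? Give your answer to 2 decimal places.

79.90 u

Average mass = Σ (abundance × isotope mass) = 0.5069 × 78.91834 + 0.4931 × 80.91629
= 40.003707 + 39.899823 = 79.903530 u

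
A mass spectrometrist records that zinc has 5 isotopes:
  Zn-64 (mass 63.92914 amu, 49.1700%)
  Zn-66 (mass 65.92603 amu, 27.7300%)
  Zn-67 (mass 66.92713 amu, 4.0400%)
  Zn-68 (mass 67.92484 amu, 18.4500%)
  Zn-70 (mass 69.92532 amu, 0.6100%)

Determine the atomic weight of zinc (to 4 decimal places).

The abundance-weighted mean is 0.491700 × 63.92914 + 0.277300 × 65.92603 + 0.040400 × 66.92713 + 0.184500 × 67.92484 + 0.006100 × 69.92532
= 31.433958 + 18.281288 + 2.703856 + 12.532133 + 0.426544 = 65.377779 amu

65.3778 amu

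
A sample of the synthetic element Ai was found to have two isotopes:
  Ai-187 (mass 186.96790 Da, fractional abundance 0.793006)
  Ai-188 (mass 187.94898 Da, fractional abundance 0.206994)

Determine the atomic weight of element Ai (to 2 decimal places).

Average mass = Σ (abundance × isotope mass) = 0.793006 × 186.96790 + 0.206994 × 187.94898
= 148.266667 + 38.904311 = 187.170978 Da

187.17 Da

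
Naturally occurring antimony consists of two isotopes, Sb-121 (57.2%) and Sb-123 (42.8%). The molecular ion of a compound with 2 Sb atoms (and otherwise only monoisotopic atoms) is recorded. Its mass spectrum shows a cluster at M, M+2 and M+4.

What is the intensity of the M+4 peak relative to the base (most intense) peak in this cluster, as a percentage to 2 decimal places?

37.41%

Binomial terms of (0.572 + 0.428)^2: M 0.3272, M+2 0.4896, M+4 0.1832 → M+2 is the base peak.
P(M+2) = C(2,1) × 0.572^1 × 0.428^1 = 2 × 0.5720 × 0.4280 = 0.489632 (base)
P(M+4) = C(2,2) × 0.572^0 × 0.428^2 = 1 × 1.0000 × 0.183184 = 0.183184
Relative intensity = 0.183184 / 0.489632 × 100 = 37.41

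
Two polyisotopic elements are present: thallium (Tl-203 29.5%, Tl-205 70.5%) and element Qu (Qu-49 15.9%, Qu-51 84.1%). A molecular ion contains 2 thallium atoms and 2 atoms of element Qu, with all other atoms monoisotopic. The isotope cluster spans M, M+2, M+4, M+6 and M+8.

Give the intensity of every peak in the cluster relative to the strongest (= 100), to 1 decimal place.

Thallium pattern (n=2): 0.087025 : 0.41595 : 0.497025
Element Qu pattern (n=2): 0.025281 : 0.267438 : 0.707281
Convolve the two distributions (both contribute in 2-u steps):
  M: 0.087025×0.025281 = 0.002200
  M+2: 0.087025×0.267438 + 0.41595×0.025281 = 0.033789
  M+4: 0.087025×0.707281 + 0.41595×0.267438 + 0.497025×0.025281 = 0.185357
  M+6: 0.41595×0.707281 + 0.497025×0.267438 = 0.427117
  M+8: 0.497025×0.707281 = 0.351536
Scale to base peak (0.427117) = 100: 0.5 : 7.9 : 43.4 : 100.0 : 82.3

0.5 : 7.9 : 43.4 : 100.0 : 82.3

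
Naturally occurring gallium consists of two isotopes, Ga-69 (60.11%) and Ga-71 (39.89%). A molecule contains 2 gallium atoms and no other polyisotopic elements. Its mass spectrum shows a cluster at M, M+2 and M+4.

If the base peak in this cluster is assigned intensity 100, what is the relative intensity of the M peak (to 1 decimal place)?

(0.6011 + 0.3989)^2 gives M 0.3613, M+2 0.4796, M+4 0.1591; the largest is M+2.
P(M+2) = C(2,1) × 0.6011^1 × 0.3989^1 = 2 × 0.6011 × 0.3989 = 0.479558 (base)
P(M) = C(2,0) × 0.6011^2 × 0.3989^0 = 1 × 0.36132121 × 1.0000 = 0.361321
Relative intensity = 0.361321 / 0.479558 × 100 = 75.3

75.3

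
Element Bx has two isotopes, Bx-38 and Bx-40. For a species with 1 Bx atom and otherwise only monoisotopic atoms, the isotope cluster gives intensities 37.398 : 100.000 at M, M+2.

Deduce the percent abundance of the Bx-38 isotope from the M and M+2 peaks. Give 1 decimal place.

27.2%

Write p for the Bx-38 fraction. I(M+2)/I(M) = [C(1,1)·p^0·(1−p)] / p^1 = 1·(1−p)/p = 100.000/37.398 = 2.6739
(1−p)/p = 2.6739/1 = 2.6739  ⇒  p = 1/(1 + 2.6739) = 0.2722
Bx-38: 27.2%, Bx-40: 72.8%.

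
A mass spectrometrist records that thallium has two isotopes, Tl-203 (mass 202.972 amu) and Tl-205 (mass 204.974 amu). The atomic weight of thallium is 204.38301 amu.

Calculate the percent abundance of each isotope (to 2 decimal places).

Tl-203: 29.52%, Tl-205: 70.48%

With x = fraction of Tl-203 (so Tl-205 is 1 − x):
202.972·x + 204.974·(1 − x) = 204.38301
(202.972 − 204.974)·x = 204.38301 − 204.974
x = -0.59099 / -2.002 = 0.29520 → 29.52% Tl-203, 70.48% Tl-205.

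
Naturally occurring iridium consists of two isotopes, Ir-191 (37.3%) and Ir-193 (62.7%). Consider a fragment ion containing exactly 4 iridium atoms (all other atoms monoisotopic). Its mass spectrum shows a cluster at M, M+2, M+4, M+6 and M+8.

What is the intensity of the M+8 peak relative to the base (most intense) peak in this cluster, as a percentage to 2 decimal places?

Binomial terms of (0.373 + 0.627)^4: M 0.0194, M+2 0.1302, M+4 0.3282, M+6 0.3678, M+8 0.1546 → M+6 is the base peak.
P(M+6) = C(4,3) × 0.373^1 × 0.627^3 = 4 × 0.3730 × 0.24649188 = 0.367766 (base)
P(M+8) = C(4,4) × 0.373^0 × 0.627^4 = 1 × 1.0000 × 0.15455041 = 0.154550
Relative intensity = 0.154550 / 0.367766 × 100 = 42.02

42.02%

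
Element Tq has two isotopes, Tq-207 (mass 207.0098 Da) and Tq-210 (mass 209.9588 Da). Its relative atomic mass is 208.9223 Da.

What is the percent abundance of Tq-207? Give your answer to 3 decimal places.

Let x be the fractional abundance of Tq-207; then Tq-210 has abundance 1 − x.
207.0098·x + 209.9588·(1 − x) = 208.9223
(207.0098 − 209.9588)·x = 208.9223 − 209.9588
x = -1.0365 / -2.9490 = 0.35148 → 35.148% Tq-207, 64.852% Tq-210.

35.148%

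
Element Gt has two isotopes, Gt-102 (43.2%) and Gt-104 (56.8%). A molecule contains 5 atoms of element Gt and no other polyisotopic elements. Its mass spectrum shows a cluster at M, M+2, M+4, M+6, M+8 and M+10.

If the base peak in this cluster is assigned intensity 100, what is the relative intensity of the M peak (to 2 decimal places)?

Binomial terms of (0.432 + 0.568)^5: M 0.0150, M+2 0.0989, M+4 0.2601, M+6 0.3420, M+8 0.2248, M+10 0.0591 → M+6 is the base peak.
P(M+6) = C(5,3) × 0.432^2 × 0.568^3 = 10 × 0.186624 × 0.18325043 = 0.341989 (base)
P(M) = C(5,0) × 0.432^5 × 0.568^0 = 1 × 0.01504592 × 1.0000 = 0.015046
Relative intensity = 0.015046 / 0.341989 × 100 = 4.40

4.40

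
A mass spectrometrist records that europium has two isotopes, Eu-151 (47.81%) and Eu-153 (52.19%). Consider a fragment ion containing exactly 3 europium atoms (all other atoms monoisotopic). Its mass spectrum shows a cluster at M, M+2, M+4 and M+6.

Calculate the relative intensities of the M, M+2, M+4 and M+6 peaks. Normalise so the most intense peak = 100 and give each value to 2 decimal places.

27.97 : 91.61 : 100.00 : 36.39

The 3 Eu atoms are independent, so intensities follow the terms of (0.4781 + 0.5219)^3.
P(M) = 0.4781^3 = 0.109284
P(M+2) = 3 × 0.4781^2 × 0.5219^1 = 0.357887
P(M+4) = 3 × 0.4781^1 × 0.5219^2 = 0.390674
P(M+6) = 0.5219^3 = 0.142155
The M+4 peak is largest (0.390674); scaling to 100 gives 27.97 : 91.61 : 100.00 : 36.39.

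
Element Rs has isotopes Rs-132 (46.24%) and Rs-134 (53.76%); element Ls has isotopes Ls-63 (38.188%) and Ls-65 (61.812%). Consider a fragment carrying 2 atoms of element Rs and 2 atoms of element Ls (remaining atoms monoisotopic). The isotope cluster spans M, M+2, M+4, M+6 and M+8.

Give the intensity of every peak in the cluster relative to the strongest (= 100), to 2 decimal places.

8.70 : 48.37 : 100.00 : 91.03 : 30.80

Element Rs pattern (n=2): 0.21381376 : 0.49717248 : 0.28901376
Element Ls pattern (n=2): 0.14583233 : 0.47209533 : 0.38207233
Convolve the two distributions (both contribute in 2-u steps):
  M: 0.21381376×0.14583233 = 0.031181
  M+2: 0.21381376×0.47209533 + 0.49717248×0.14583233 = 0.173444
  M+4: 0.21381376×0.38207233 + 0.49717248×0.47209533 + 0.28901376×0.14583233 = 0.358553
  M+6: 0.49717248×0.38207233 + 0.28901376×0.47209533 = 0.326398
  M+8: 0.28901376×0.38207233 = 0.110424
Scale to base peak (0.358553) = 100: 8.70 : 48.37 : 100.00 : 91.03 : 30.80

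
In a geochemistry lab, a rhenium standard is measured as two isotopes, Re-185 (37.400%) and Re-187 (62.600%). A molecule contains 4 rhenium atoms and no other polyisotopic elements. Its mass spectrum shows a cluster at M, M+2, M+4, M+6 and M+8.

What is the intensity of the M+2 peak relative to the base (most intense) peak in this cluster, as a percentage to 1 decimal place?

35.7%

Binomial terms of (0.37400 + 0.62600)^4: M 0.0196, M+2 0.1310, M+4 0.3289, M+6 0.3670, M+8 0.1536 → M+6 is the base peak.
P(M+6) = C(4,3) × 0.37400^1 × 0.62600^3 = 4 × 0.3740 × 0.24531438 = 0.366990 (base)
P(M+2) = C(4,1) × 0.37400^3 × 0.62600^1 = 4 × 0.05231362 × 0.6260 = 0.130993
Relative intensity = 0.130993 / 0.366990 × 100 = 35.7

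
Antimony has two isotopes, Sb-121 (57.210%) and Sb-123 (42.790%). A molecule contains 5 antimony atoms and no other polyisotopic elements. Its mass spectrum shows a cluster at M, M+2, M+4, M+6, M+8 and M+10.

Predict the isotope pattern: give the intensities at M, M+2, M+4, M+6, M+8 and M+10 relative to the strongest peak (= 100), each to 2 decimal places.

17.88 : 66.85 : 100.00 : 74.79 : 27.97 : 4.18

Expanding (0.57210 + 0.42790)^5:
P(M) = 0.57210^5 = 0.061286
P(M+2) = 5 × 0.57210^4 × 0.42790^1 = 0.229192
P(M+4) = 10 × 0.57210^3 × 0.42790^2 = 0.342847
P(M+6) = 10 × 0.57210^2 × 0.42790^3 = 0.256431
P(M+8) = 5 × 0.57210^1 × 0.42790^4 = 0.095898
P(M+10) = 0.42790^5 = 0.014345
The M+4 peak is largest (0.342847); scaling to 100 gives 17.88 : 66.85 : 100.00 : 74.79 : 27.97 : 4.18.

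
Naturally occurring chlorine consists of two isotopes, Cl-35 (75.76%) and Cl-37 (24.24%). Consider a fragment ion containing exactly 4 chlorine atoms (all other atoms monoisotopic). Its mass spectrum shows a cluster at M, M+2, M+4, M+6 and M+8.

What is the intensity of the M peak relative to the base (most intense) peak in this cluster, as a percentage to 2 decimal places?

78.14%

Term probabilities: M 0.3294, M+2 0.4216, M+4 0.2023, M+6 0.0432, M+8 0.0035. Base peak = M+2.
P(M+2) = C(4,1) × 0.7576^3 × 0.2424^1 = 4 × 0.4348304 × 0.2424 = 0.421612 (base)
P(M) = C(4,0) × 0.7576^4 × 0.2424^0 = 1 × 0.32942751 × 1.0000 = 0.329428
Relative intensity = 0.329428 / 0.421612 × 100 = 78.14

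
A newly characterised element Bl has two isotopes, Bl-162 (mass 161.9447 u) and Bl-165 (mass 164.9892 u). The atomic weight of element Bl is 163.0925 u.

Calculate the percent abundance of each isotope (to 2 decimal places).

Bl-162: 62.30%, Bl-165: 37.70%

With x = fraction of Bl-162 (so Bl-165 is 1 − x):
161.9447·x + 164.9892·(1 − x) = 163.0925
(161.9447 − 164.9892)·x = 163.0925 − 164.9892
x = -1.8967 / -3.0445 = 0.62299 → 62.30% Bl-162, 37.70% Bl-165.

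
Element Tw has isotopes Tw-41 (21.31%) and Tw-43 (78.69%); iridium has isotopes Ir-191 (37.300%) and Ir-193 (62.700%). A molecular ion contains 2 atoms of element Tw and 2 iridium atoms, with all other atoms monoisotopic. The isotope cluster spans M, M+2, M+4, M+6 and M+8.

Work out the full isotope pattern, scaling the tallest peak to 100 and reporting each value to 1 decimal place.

Element Tw pattern (n=2): 0.04541161 : 0.33537678 : 0.61921161
Iridium pattern (n=2): 0.139129 : 0.467742 : 0.393129
Convolve the two distributions (both contribute in 2-u steps):
  M: 0.04541161×0.139129 = 0.006318
  M+2: 0.04541161×0.467742 + 0.33537678×0.139129 = 0.067902
  M+4: 0.04541161×0.393129 + 0.33537678×0.467742 + 0.61921161×0.139129 = 0.260873
  M+6: 0.33537678×0.393129 + 0.61921161×0.467742 = 0.421478
  M+8: 0.61921161×0.393129 = 0.243430
Scale to base peak (0.421478) = 100: 1.5 : 16.1 : 61.9 : 100.0 : 57.8

1.5 : 16.1 : 61.9 : 100.0 : 57.8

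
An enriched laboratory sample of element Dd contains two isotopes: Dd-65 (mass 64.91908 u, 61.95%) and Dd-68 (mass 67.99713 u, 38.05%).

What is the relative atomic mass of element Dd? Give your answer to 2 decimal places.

The abundance-weighted mean is 0.6195 × 64.91908 + 0.3805 × 67.99713
= 40.217370 + 25.872908 = 66.090278 u

66.09 u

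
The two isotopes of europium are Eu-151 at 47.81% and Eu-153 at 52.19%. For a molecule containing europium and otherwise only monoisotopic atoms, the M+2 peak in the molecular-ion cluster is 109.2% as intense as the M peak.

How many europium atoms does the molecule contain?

1

For n independent Eu atoms, I(M+2)/I(M) = n · (abundance Eu-153) / (abundance Eu-151) = n · 0.5219/0.4781.
n = 1.092 × 0.4781/0.5219 = 1.00 ≈ 1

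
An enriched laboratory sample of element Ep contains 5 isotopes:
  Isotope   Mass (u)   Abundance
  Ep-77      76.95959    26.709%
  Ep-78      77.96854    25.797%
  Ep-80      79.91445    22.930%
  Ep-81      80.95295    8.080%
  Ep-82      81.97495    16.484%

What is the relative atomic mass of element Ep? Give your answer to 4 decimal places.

Average mass = Σ (abundance × isotope mass) = 0.26709 × 76.95959 + 0.25797 × 77.96854 + 0.22930 × 79.91445 + 0.08080 × 80.95295 + 0.16484 × 81.97495
= 20.555137 + 20.113544 + 18.324383 + 6.540998 + 13.512751 = 79.046813 u

79.0468 u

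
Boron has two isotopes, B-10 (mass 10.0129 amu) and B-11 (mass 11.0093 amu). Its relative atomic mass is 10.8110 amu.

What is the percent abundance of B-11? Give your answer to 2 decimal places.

80.10%

Writing the weighted mean with unknown fraction x of B-10:
10.0129·x + 11.0093·(1 − x) = 10.8110
(10.0129 − 11.0093)·x = 10.8110 − 11.0093
x = -0.1983 / -0.9964 = 0.19902 → 19.90% B-10, 80.10% B-11.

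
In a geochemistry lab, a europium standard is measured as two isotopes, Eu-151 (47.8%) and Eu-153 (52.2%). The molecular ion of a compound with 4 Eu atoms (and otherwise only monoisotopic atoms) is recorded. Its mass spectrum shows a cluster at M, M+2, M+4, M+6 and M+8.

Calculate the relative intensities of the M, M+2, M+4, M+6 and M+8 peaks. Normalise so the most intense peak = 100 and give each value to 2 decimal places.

13.98 : 61.05 : 100.00 : 72.80 : 19.88

Each Eu atom is independently Eu-151 (p = 0.478) or Eu-153 (q = 0.522); the cluster is the binomial expansion (p + q)^4.
P(M) = 0.478^4 = 0.052205
P(M+2) = 4 × 0.478^3 × 0.522^1 = 0.228042
P(M+4) = 6 × 0.478^2 × 0.522^2 = 0.373549
P(M+6) = 4 × 0.478^1 × 0.522^3 = 0.271956
P(M+8) = 0.522^4 = 0.074248
The M+4 peak is largest (0.373549); scaling to 100 gives 13.98 : 61.05 : 100.00 : 72.80 : 19.88.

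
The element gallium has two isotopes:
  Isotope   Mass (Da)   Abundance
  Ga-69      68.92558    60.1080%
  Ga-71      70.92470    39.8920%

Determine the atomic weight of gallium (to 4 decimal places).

The abundance-weighted mean is 0.601080 × 68.92558 + 0.398920 × 70.92470
= 41.429788 + 28.293281 = 69.723069 Da

69.7231 Da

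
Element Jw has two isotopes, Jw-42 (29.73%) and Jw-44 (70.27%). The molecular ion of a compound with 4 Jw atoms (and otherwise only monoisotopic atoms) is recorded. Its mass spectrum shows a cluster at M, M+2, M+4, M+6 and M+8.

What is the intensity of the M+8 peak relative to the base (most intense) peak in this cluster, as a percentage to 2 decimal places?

59.09%

Binomial terms of (0.2973 + 0.7027)^4: M 0.0078, M+2 0.0739, M+4 0.2619, M+6 0.4126, M+8 0.2438 → M+6 is the base peak.
P(M+6) = C(4,3) × 0.2973^1 × 0.7027^3 = 4 × 0.2973 × 0.34698433 = 0.412634 (base)
P(M+8) = C(4,4) × 0.2973^0 × 0.7027^4 = 1 × 1.0000 × 0.24382589 = 0.243826
Relative intensity = 0.243826 / 0.412634 × 100 = 59.09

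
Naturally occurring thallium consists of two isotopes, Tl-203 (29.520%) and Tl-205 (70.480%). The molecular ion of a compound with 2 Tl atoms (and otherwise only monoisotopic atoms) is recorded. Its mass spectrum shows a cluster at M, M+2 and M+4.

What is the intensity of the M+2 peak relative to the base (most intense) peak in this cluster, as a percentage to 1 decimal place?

Binomial terms of (0.29520 + 0.70480)^2: M 0.0871, M+2 0.4161, M+4 0.4967 → M+4 is the base peak.
P(M+4) = C(2,2) × 0.29520^0 × 0.70480^2 = 1 × 1.0000 × 0.49674304 = 0.496743 (base)
P(M+2) = C(2,1) × 0.29520^1 × 0.70480^1 = 2 × 0.2952 × 0.7048 = 0.416114
Relative intensity = 0.416114 / 0.496743 × 100 = 83.8

83.8%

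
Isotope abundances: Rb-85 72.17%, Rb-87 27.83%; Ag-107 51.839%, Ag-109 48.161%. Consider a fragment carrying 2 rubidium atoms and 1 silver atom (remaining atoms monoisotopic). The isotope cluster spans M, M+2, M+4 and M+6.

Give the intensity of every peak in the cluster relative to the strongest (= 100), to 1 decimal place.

58.8 : 100.0 : 50.9 : 8.1

Rubidium pattern (n=2): 0.52085089 : 0.40169822 : 0.07745089
Silver pattern (n=1): 0.51839 : 0.48161
Convolve the two distributions (both contribute in 2-u steps):
  M: 0.52085089×0.51839 = 0.270004
  M+2: 0.52085089×0.48161 + 0.40169822×0.51839 = 0.459083
  M+4: 0.40169822×0.48161 + 0.07745089×0.51839 = 0.233612
  M+6: 0.07745089×0.48161 = 0.037301
Scale to base peak (0.459083) = 100: 58.8 : 100.0 : 50.9 : 8.1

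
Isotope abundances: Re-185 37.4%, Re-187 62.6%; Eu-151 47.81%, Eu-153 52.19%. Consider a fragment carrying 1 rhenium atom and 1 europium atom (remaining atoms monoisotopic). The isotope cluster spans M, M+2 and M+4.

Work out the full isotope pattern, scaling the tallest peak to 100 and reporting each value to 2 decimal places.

36.16 : 100.00 : 66.07

Rhenium pattern (n=1): 0.3740 : 0.6260
Europium pattern (n=1): 0.4781 : 0.5219
Convolve the two distributions (both contribute in 2-u steps):
  M: 0.3740×0.4781 = 0.178809
  M+2: 0.3740×0.5219 + 0.6260×0.4781 = 0.494481
  M+4: 0.6260×0.5219 = 0.326709
Scale to base peak (0.494481) = 100: 36.16 : 100.00 : 66.07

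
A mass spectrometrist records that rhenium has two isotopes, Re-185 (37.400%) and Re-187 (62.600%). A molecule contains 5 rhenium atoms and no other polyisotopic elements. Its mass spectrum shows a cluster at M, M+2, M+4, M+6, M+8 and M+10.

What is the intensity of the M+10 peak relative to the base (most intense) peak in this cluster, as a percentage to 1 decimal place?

28.0%

(0.37400 + 0.62600)^5 gives M 0.0073, M+2 0.0612, M+4 0.2050, M+6 0.3431, M+8 0.2872, M+10 0.0961; the largest is M+6.
P(M+6) = C(5,3) × 0.37400^2 × 0.62600^3 = 10 × 0.139876 × 0.24531438 = 0.343136 (base)
P(M+10) = C(5,5) × 0.37400^0 × 0.62600^5 = 1 × 1.0000 × 0.09613282 = 0.096133
Relative intensity = 0.096133 / 0.343136 × 100 = 28.0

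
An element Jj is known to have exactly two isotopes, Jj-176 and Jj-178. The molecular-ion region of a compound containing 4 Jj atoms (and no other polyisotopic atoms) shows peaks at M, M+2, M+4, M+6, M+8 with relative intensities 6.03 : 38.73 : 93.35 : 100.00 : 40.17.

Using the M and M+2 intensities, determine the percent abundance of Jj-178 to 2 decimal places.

If p is the fraction of Jj that is Jj-176, then I(M+2)/I(M) = [C(4,1)·p^3·(1−p)] / p^4 = 4·(1−p)/p = 38.73/6.03 = 6.4229
(1−p)/p = 6.4229/4 = 1.6057  ⇒  p = 1/(1 + 1.6057) = 0.3838
Jj-176: 38.38%, Jj-178: 61.62%.

61.62%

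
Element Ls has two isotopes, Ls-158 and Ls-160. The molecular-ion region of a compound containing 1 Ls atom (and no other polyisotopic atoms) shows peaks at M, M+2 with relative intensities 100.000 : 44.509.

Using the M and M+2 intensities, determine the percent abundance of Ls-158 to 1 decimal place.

If p is the fraction of Ls that is Ls-158, then I(M+2)/I(M) = [C(1,1)·p^0·(1−p)] / p^1 = 1·(1−p)/p = 44.509/100.000 = 0.4451
(1−p)/p = 0.4451/1 = 0.4451  ⇒  p = 1/(1 + 0.4451) = 0.6920
Ls-158: 69.2%, Ls-160: 30.8%.

69.2%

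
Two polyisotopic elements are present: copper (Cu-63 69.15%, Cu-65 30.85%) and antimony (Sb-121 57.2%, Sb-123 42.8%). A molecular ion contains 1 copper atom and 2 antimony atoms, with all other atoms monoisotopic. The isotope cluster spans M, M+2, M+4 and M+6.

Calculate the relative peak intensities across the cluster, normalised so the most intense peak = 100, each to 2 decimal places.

Copper pattern (n=1): 0.6915 : 0.3085
Antimony pattern (n=2): 0.327184 : 0.489632 : 0.183184
Convolve the two distributions (both contribute in 2-u steps):
  M: 0.6915×0.327184 = 0.226248
  M+2: 0.6915×0.489632 + 0.3085×0.327184 = 0.439517
  M+4: 0.6915×0.183184 + 0.3085×0.489632 = 0.277723
  M+6: 0.3085×0.183184 = 0.056512
Scale to base peak (0.439517) = 100: 51.48 : 100.00 : 63.19 : 12.86

51.48 : 100.00 : 63.19 : 12.86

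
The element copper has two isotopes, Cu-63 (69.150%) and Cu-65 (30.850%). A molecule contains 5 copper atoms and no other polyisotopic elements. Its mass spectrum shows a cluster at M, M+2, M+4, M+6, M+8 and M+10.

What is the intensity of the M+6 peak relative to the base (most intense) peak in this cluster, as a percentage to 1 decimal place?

Binomial terms of (0.69150 + 0.30850)^5: M 0.1581, M+2 0.3527, M+4 0.3147, M+6 0.1404, M+8 0.0313, M+10 0.0028 → M+2 is the base peak.
P(M+2) = C(5,1) × 0.69150^4 × 0.30850^1 = 5 × 0.2286487 × 0.3085 = 0.352691 (base)
P(M+6) = C(5,3) × 0.69150^2 × 0.30850^3 = 10 × 0.47817225 × 0.02936064 = 0.140394
Relative intensity = 0.140394 / 0.352691 × 100 = 39.8

39.8%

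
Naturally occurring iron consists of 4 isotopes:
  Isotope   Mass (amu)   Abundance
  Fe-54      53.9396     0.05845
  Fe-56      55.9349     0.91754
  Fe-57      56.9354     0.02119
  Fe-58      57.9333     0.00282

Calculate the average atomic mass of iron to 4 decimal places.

55.8451 amu

Weight each isotope mass by its fractional abundance: 0.05845 × 53.9396 + 0.91754 × 55.9349 + 0.02119 × 56.9354 + 0.00282 × 57.9333
= 3.15277 + 51.32251 + 1.20646 + 0.16337 = 55.84511 amu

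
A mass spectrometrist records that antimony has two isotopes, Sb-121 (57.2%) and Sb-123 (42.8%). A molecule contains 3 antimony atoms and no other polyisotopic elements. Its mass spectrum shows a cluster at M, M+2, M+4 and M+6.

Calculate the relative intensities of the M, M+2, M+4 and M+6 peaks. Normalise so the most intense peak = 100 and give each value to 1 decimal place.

The 3 Sb atoms are independent, so intensities follow the terms of (0.572 + 0.428)^3.
P(M) = 0.572^3 = 0.187149
P(M+2) = 3 × 0.572^2 × 0.428^1 = 0.420104
P(M+4) = 3 × 0.572^1 × 0.428^2 = 0.314344
P(M+6) = 0.428^3 = 0.078403
The M+2 peak is largest (0.420104); scaling to 100 gives 44.5 : 100.0 : 74.8 : 18.7.

44.5 : 100.0 : 74.8 : 18.7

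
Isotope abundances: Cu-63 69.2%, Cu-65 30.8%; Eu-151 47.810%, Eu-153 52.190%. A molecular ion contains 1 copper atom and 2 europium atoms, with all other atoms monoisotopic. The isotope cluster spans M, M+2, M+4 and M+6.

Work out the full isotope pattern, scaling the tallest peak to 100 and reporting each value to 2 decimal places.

Copper pattern (n=1): 0.6920 : 0.3080
Europium pattern (n=2): 0.22857961 : 0.49904078 : 0.27237961
Convolve the two distributions (both contribute in 2-u steps):
  M: 0.6920×0.22857961 = 0.158177
  M+2: 0.6920×0.49904078 + 0.3080×0.22857961 = 0.415739
  M+4: 0.6920×0.27237961 + 0.3080×0.49904078 = 0.342191
  M+6: 0.3080×0.27237961 = 0.083893
Scale to base peak (0.415739) = 100: 38.05 : 100.00 : 82.31 : 20.18

38.05 : 100.00 : 82.31 : 20.18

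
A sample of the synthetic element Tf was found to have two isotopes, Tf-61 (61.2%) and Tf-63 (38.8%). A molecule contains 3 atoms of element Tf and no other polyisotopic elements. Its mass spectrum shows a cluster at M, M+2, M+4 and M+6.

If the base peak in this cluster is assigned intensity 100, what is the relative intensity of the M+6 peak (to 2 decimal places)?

13.40

Binomial terms of (0.612 + 0.388)^3: M 0.2292, M+2 0.4360, M+4 0.2764, M+6 0.0584 → M+2 is the base peak.
P(M+2) = C(3,1) × 0.612^2 × 0.388^1 = 3 × 0.374544 × 0.3880 = 0.435969 (base)
P(M+6) = C(3,3) × 0.612^0 × 0.388^3 = 1 × 1.0000 × 0.05841107 = 0.058411
Relative intensity = 0.058411 / 0.435969 × 100 = 13.40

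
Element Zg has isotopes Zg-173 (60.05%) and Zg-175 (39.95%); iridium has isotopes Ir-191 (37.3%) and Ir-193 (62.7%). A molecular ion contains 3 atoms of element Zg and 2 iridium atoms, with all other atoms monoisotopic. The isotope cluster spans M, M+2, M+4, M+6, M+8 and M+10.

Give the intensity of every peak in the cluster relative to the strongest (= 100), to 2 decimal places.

Element Zg pattern (n=3): 0.21654045 : 0.4321794 : 0.28751985 : 0.0637603
Iridium pattern (n=2): 0.139129 : 0.467742 : 0.393129
Convolve the two distributions (both contribute in 2-u steps):
  M: 0.21654045×0.139129 = 0.030127
  M+2: 0.21654045×0.467742 + 0.4321794×0.139129 = 0.161414
  M+4: 0.21654045×0.393129 + 0.4321794×0.467742 + 0.28751985×0.139129 = 0.327279
  M+6: 0.4321794×0.393129 + 0.28751985×0.467742 + 0.0637603×0.139129 = 0.313258
  M+8: 0.28751985×0.393129 + 0.0637603×0.467742 = 0.142856
  M+10: 0.0637603×0.393129 = 0.025066
Scale to base peak (0.327279) = 100: 9.21 : 49.32 : 100.00 : 95.72 : 43.65 : 7.66

9.21 : 49.32 : 100.00 : 95.72 : 43.65 : 7.66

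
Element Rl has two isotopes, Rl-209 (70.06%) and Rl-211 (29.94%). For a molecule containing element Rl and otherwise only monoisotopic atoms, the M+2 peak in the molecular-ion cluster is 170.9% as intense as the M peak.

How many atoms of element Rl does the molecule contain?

4

For n independent Rl atoms, I(M+2)/I(M) = n · (abundance Rl-211) / (abundance Rl-209) = n · 0.2994/0.7006.
n = 1.709 × 0.7006/0.2994 = 4.00 ≈ 4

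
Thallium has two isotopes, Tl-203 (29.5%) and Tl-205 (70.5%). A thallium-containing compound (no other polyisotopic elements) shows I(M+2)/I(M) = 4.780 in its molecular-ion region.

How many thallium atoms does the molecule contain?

The M+2/M ratio from n Tl atoms is n · q/p = n · 0.705/0.295.
n = 4.780 × 0.295/0.705 = 2.00 ≈ 2

2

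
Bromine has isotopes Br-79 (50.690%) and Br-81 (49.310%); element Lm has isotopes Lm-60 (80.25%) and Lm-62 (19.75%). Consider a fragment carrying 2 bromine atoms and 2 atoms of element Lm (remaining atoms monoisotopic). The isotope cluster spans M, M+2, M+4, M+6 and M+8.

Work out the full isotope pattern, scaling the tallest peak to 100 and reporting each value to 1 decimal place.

41.0 : 100.0 : 80.6 : 23.9 : 2.4

Bromine pattern (n=2): 0.25694761 : 0.49990478 : 0.24314761
Element Lm pattern (n=2): 0.64400625 : 0.3169875 : 0.03900625
Convolve the two distributions (both contribute in 2-u steps):
  M: 0.25694761×0.64400625 = 0.165476
  M+2: 0.25694761×0.3169875 + 0.49990478×0.64400625 = 0.403391
  M+4: 0.25694761×0.03900625 + 0.49990478×0.3169875 + 0.24314761×0.64400625 = 0.325075
  M+6: 0.49990478×0.03900625 + 0.24314761×0.3169875 = 0.096574
  M+8: 0.24314761×0.03900625 = 0.009484
Scale to base peak (0.403391) = 100: 41.0 : 100.0 : 80.6 : 23.9 : 2.4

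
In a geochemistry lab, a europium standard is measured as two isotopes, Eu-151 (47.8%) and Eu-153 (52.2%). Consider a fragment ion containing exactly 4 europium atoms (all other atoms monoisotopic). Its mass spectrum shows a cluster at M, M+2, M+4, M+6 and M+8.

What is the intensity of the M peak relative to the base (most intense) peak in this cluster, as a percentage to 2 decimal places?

13.98%

Term probabilities: M 0.0522, M+2 0.2280, M+4 0.3735, M+6 0.2720, M+8 0.0742. Base peak = M+4.
P(M+4) = C(4,2) × 0.478^2 × 0.522^2 = 6 × 0.228484 × 0.272484 = 0.373549 (base)
P(M) = C(4,0) × 0.478^4 × 0.522^0 = 1 × 0.05220494 × 1.0000 = 0.052205
Relative intensity = 0.052205 / 0.373549 × 100 = 13.98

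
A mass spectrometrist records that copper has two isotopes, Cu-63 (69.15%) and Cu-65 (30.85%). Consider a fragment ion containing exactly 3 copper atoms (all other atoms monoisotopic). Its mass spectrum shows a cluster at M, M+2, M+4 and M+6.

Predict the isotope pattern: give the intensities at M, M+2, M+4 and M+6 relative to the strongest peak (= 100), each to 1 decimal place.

Each Cu atom is independently Cu-63 (p = 0.6915) or Cu-65 (q = 0.3085); the cluster is the binomial expansion (p + q)^3.
P(M) = 0.6915^3 = 0.330656
P(M+2) = 3 × 0.6915^2 × 0.3085^1 = 0.442548
P(M+4) = 3 × 0.6915^1 × 0.3085^2 = 0.197435
P(M+6) = 0.3085^3 = 0.029361
The M+2 peak is largest (0.442548); scaling to 100 gives 74.7 : 100.0 : 44.6 : 6.6.

74.7 : 100.0 : 44.6 : 6.6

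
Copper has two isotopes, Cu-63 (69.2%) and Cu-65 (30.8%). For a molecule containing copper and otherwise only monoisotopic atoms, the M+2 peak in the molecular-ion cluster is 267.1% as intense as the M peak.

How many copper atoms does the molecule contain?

6

For n independent Cu atoms, I(M+2)/I(M) = n · (abundance Cu-65) / (abundance Cu-63) = n · 0.308/0.692.
n = 2.671 × 0.692/0.308 = 6.00 ≈ 6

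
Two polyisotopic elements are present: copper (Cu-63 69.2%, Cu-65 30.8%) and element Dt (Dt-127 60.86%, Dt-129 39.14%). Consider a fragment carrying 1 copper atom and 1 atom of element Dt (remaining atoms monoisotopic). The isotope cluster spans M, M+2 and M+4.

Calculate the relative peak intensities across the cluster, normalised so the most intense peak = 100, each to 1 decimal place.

Copper pattern (n=1): 0.6920 : 0.3080
Element Dt pattern (n=1): 0.6086 : 0.3914
Convolve the two distributions (both contribute in 2-u steps):
  M: 0.6920×0.6086 = 0.421151
  M+2: 0.6920×0.3914 + 0.3080×0.6086 = 0.458298
  M+4: 0.3080×0.3914 = 0.120551
Scale to base peak (0.458298) = 100: 91.9 : 100.0 : 26.3

91.9 : 100.0 : 26.3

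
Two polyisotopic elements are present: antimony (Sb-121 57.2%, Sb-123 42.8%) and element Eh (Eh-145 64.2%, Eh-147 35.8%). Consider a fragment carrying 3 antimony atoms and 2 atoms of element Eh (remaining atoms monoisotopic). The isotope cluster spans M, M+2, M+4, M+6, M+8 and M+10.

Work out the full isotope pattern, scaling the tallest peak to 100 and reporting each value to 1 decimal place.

22.3 : 74.8 : 100.0 : 66.5 : 22.0 : 2.9

Antimony pattern (n=3): 0.18714925 : 0.42010426 : 0.31434374 : 0.07840275
Element Eh pattern (n=2): 0.412164 : 0.459672 : 0.128164
Convolve the two distributions (both contribute in 2-u steps):
  M: 0.18714925×0.412164 = 0.077136
  M+2: 0.18714925×0.459672 + 0.42010426×0.412164 = 0.259179
  M+4: 0.18714925×0.128164 + 0.42010426×0.459672 + 0.31434374×0.412164 = 0.346657
  M+6: 0.42010426×0.128164 + 0.31434374×0.459672 + 0.07840275×0.412164 = 0.230652
  M+8: 0.31434374×0.128164 + 0.07840275×0.459672 = 0.076327
  M+10: 0.07840275×0.128164 = 0.010048
Scale to base peak (0.346657) = 100: 22.3 : 74.8 : 100.0 : 66.5 : 22.0 : 2.9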